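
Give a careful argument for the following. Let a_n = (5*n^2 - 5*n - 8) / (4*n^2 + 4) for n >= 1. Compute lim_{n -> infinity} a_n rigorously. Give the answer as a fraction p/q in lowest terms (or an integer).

Divide numerator and denominator by n^2, the highest power:
numerator / n^2 = 5 - 5/n - 8/n^2
denominator / n^2 = 4 + 4/n^2
As n -> infinity, all terms of the form c/n^k (k >= 1) tend to 0.
So numerator / n^2 -> 5 and denominator / n^2 -> 4.
Therefore lim a_n = 5/4.

5/4


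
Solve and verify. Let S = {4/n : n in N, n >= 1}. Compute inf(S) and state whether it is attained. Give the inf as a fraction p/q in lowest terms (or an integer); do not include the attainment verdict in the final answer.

Analysis:
- Values: 4, 2, 4/3, 1, ... strictly decreasing.
- The maximum is 4 (n=1); sup = 4 (attained).
- The set is bounded below by 0; 4/n -> 0 so 0 is the greatest lower bound.
- 0 is not in the set, so inf = 0 is not attained.
Conclusion: inf(S) = 0, not attained in S.

0


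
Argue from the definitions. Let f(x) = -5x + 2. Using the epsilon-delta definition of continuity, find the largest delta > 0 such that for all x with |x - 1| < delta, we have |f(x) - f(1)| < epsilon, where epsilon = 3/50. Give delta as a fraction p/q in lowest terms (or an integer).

We compute f(1) = -5*(1) + 2 = -3.
|f(x) - f(1)| = |-5x + 2 - (-3)| = |-5(x - 1)| = 5|x - 1|.
We need 5|x - 1| < 3/50, i.e. |x - 1| < 3/50 / 5 = 3/250.
So any delta <= 3/250 works. Conversely, if delta > 3/250, then x = 1 + 3/250 satisfies |x - 1| = 3/250 < delta but |f(x) - f(1)| = 5 * 3/250 = 3/50, which is not < 3/50; so no larger delta works.
Hence the largest such delta is 3/250.

3/250


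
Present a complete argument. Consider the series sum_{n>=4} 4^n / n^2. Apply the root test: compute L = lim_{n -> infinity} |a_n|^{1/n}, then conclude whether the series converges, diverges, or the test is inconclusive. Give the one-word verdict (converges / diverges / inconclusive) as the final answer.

Let a_n denote the general term. Form |a_n|^(1/n) and simplify:
|a_n|^(1/n) = 4/n^(2/n)
Take the limit as n -> infinity: L = 4.
Since L = 4 > 1, the root test implies divergence.

diverges


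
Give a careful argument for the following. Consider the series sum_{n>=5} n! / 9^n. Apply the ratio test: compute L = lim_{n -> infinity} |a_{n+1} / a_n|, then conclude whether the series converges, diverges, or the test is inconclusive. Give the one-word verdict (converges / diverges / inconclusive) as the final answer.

Let a_n denote the general term. Form the ratio a_{n+1}/a_n and simplify:
a_{n+1}/a_n = n/9 + 1/9
Take the limit as n -> infinity: L = infinity.
Since L = infinity > 1 (or L = infinity), the ratio test implies the series diverges.

diverges


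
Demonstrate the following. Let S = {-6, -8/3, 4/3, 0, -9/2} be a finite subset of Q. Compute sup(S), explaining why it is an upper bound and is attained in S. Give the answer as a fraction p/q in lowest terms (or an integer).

S is finite, so sup(S) = max(S).
Sorted decreasing:
4/3, 0, -8/3, -9/2, -6
The extremum is 4/3.
For every x in S, x <= 4/3. And 4/3 is in S, so it is attained.
Therefore sup(S) = 4/3.

4/3


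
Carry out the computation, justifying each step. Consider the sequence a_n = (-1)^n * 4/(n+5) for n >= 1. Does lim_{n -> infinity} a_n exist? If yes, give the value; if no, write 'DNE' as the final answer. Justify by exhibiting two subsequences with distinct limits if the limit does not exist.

Examine the behaviour of a_n along subsequences.
Even-n subsequence a_{2k} = 4/(2k+5) -> 0. Odd-n subsequence a_{2k+1} = -4/(2k+6) -> 0. Both tend to 0, which suggests the limit is 0; verify directly.
|a_n - 0| = 4/(n+5) < 4/n for every n >= 1.
Given epsilon > 0, choose a positive integer N > 4/epsilon. Then for all n >= N, |a_n| < 4/n <= 4/N < epsilon.
So by the definition of the limit, lim a_n exists and equals 0.

0


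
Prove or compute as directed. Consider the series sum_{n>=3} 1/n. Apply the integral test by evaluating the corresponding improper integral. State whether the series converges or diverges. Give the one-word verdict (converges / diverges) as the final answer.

Let f(x) = 1/x. Then f is positive, continuous, and decreasing on [3, infinity), so the integral test applies.
Compute the improper integral int_{3}^infinity f(x) dx:
  antiderivative F(x) = log(x).
  As x -> infinity, log(x) -> infinity.
  So int = infinity - log(3) = infinity. By the integral test, the series diverges.

diverges


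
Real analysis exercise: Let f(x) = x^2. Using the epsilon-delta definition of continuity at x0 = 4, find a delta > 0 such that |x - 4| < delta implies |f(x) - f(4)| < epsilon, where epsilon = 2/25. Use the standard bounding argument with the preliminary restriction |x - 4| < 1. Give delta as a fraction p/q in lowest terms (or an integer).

Factor: |x^2 - (4)^2| = |x - 4| * |x + 4|.
Impose |x - 4| < 1 first. Then |x + 4| = |(x - 4) + 2*(4)| <= |x - 4| + 2*|4| < 1 + 8 = 9.
So |x^2 - (4)^2| < delta * 9.
We need delta * 9 <= 2/25, i.e. delta <= 2/25/9 = 2/225.
Since 2/225 < 1, this is tighter than 1; take delta = 2/225.
So delta = 2/225 works.

2/225


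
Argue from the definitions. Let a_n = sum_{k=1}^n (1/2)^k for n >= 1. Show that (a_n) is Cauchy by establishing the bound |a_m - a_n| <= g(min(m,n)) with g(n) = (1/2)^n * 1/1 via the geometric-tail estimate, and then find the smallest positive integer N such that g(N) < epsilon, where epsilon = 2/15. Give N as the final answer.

For m > n >= 1: |a_m - a_n| = sum_{k=n+1}^m (1/2)^k < sum_{k=n+1}^infinity (1/2)^k = (1/2)^(n+1) / (1 - 1/2) = (1/2)^n * (1/2) * (2/1) = (1/2)^n * 1/1.
So g(n) = (1/2)^n / 1. Since g(n) -> 0, (a_n) is Cauchy.
Now solve g(N) < 2/15: (1/2)^N / 1 < 2/15 <=> 2^N > 1 / (1 * 2/15) = 15/2.
Check powers of 2: 2^2 = 4 <= 15/2, 2^3 = 8 > 15/2.
So the smallest such N is 3. Check: g(3) = 1/(1 * 8) = 1/8 < 2/15.

3


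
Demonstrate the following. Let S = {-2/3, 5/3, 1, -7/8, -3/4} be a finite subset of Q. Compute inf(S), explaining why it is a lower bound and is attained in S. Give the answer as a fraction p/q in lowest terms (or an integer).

S is finite, so inf(S) = min(S).
Sorted increasing:
-7/8, -3/4, -2/3, 1, 5/3
The extremum is -7/8.
For every x in S, x >= -7/8. And -7/8 is in S, so it is attained.
Therefore inf(S) = -7/8.

-7/8


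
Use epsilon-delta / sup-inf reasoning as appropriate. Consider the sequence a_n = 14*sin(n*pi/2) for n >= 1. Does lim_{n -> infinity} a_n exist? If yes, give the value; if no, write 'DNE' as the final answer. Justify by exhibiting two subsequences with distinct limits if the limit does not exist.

Examine the behaviour of a_n along subsequences.
a_{4k+1} = 14*sin(pi/2 + 2k*pi) = 14 -> 14. a_{4k+3} = 14*sin(3pi/2 + 2k*pi) = -14 -> -14.
Since these two subsequential limits are 14 and -14, distinct, the full sequence cannot converge (a convergent sequence has all subsequences tending to the same limit). So lim a_n does not exist.

DNE


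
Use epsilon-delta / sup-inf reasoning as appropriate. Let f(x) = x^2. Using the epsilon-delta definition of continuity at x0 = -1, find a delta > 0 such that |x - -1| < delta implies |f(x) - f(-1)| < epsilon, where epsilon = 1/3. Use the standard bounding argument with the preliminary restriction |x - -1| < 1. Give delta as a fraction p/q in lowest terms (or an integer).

Factor: |x^2 - (-1)^2| = |x - -1| * |x + -1|.
Impose |x - -1| < 1 first. Then |x + -1| = |(x - -1) + 2*(-1)| <= |x - -1| + 2*|-1| < 1 + 2 = 3.
So |x^2 - (-1)^2| < delta * 3.
We need delta * 3 <= 1/3, i.e. delta <= 1/3/3 = 1/9.
Since 1/9 < 1, this is tighter than 1; take delta = 1/9.
So delta = 1/9 works.

1/9


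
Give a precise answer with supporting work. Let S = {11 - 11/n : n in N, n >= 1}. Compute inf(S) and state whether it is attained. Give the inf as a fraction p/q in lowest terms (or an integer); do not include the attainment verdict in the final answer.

Analysis:
- Values: 0, 11/2, 22/3, 33/4, ... strictly increasing.
- Minimum is 0 (n=1); inf = 0 (attained).
- 11 - 11/n -> 11 from below; sup = 11, not attained.
Conclusion: inf(S) = 0, attained in S.

0


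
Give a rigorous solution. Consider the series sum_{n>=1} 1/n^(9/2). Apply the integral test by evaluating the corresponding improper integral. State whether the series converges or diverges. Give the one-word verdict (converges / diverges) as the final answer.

Let f(x) = x^(-9/2). Then f is positive, continuous, and decreasing on [1, infinity), so the integral test applies.
Compute the improper integral int_{1}^infinity f(x) dx:
  antiderivative F(x) = -2/(7*x^(7/2)).
  As x -> infinity, F(x) -> 0 (since p = 9/2 > 1).
  So int = F(infinity) - F(1) = 0 - (-2/7) = 2/7.
  Finite, so by the integral test, the series converges.

converges


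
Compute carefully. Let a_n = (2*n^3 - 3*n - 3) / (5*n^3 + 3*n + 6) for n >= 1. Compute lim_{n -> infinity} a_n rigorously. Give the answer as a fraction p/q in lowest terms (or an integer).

Divide numerator and denominator by n^3, the highest power:
numerator / n^3 = 2 - 3/n^2 - 3/n^3
denominator / n^3 = 5 + 3/n^2 + 6/n^3
As n -> infinity, all terms of the form c/n^k (k >= 1) tend to 0.
So numerator / n^3 -> 2 and denominator / n^3 -> 5.
Therefore lim a_n = 2/5.

2/5


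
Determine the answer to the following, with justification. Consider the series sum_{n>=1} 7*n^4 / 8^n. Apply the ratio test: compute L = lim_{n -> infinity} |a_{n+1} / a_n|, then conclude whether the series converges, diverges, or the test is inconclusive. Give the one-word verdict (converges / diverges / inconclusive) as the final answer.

Let a_n denote the general term. Form the ratio a_{n+1}/a_n and simplify:
a_{n+1}/a_n = (n + 1)^4/(8*n^4)
Take the limit as n -> infinity: L = 1/8.
Since L = 1/8 < 1, the ratio test implies the series converges.

converges


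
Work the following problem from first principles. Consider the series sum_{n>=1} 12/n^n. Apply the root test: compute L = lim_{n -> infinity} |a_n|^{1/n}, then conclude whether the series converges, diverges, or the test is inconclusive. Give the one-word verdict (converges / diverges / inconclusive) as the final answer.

Let a_n denote the general term. Form |a_n|^(1/n) and simplify:
|a_n|^(1/n) = 12^(1/n)/n
Take the limit as n -> infinity: L = 0.
Since L = 0 < 1, the root test implies convergence.

converges


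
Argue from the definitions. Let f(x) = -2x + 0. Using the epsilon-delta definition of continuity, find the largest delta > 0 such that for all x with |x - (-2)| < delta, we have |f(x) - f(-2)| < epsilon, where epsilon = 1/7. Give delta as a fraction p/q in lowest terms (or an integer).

We compute f(-2) = -2*(-2) + 0 = 4.
|f(x) - f(-2)| = |-2x + 0 - (4)| = |-2(x - (-2))| = 2|x - (-2)|.
We need 2|x - (-2)| < 1/7, i.e. |x - (-2)| < 1/7 / 2 = 1/14.
So any delta <= 1/14 works. Conversely, if delta > 1/14, then x = -2 + 1/14 satisfies |x - (-2)| = 1/14 < delta but |f(x) - f(-2)| = 2 * 1/14 = 1/7, which is not < 1/7; so no larger delta works.
Hence the largest such delta is 1/14.

1/14


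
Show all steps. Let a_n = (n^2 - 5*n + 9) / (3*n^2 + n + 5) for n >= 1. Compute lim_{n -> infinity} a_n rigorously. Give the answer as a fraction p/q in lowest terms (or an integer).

Divide numerator and denominator by n^2, the highest power:
numerator / n^2 = 1 - 5/n + 9/n^2
denominator / n^2 = 3 + 1/n + 5/n^2
As n -> infinity, all terms of the form c/n^k (k >= 1) tend to 0.
So numerator / n^2 -> 1 and denominator / n^2 -> 3.
Therefore lim a_n = 1/3.

1/3


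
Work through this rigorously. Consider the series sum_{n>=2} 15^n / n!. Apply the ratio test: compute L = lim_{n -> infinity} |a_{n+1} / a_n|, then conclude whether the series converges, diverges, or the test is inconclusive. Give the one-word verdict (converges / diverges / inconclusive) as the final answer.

Let a_n denote the general term. Form the ratio a_{n+1}/a_n and simplify:
a_{n+1}/a_n = 15/(n + 1)
Take the limit as n -> infinity: L = 0.
Since L = 0 < 1, the ratio test implies the series converges.

converges


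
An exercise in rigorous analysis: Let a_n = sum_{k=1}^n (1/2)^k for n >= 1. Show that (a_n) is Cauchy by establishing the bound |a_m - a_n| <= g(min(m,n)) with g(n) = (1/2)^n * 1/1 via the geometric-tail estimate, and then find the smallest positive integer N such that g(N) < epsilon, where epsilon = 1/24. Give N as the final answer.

For m > n >= 1: |a_m - a_n| = sum_{k=n+1}^m (1/2)^k < sum_{k=n+1}^infinity (1/2)^k = (1/2)^(n+1) / (1 - 1/2) = (1/2)^n * (1/2) * (2/1) = (1/2)^n * 1/1.
So g(n) = (1/2)^n / 1. Since g(n) -> 0, (a_n) is Cauchy.
Now solve g(N) < 1/24: (1/2)^N / 1 < 1/24 <=> 2^N > 1 / (1 * 1/24) = 24.
Check powers of 2: 2^4 = 16 <= 24, 2^5 = 32 > 24.
So the smallest such N is 5. Check: g(5) = 1/(1 * 32) = 1/32 < 1/24.

5


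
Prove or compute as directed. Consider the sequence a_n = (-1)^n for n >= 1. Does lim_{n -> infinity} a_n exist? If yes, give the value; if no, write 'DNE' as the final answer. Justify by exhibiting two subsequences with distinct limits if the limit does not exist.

Examine the behaviour of a_n along subsequences.
Even-n subsequence a_{2k} = 1 -> 1. Odd-n subsequence a_{2k+1} = -1 -> -1.
Since these two subsequential limits are 1 and -1, distinct, the full sequence cannot converge (a convergent sequence has all subsequences tending to the same limit). So lim a_n does not exist.

DNE


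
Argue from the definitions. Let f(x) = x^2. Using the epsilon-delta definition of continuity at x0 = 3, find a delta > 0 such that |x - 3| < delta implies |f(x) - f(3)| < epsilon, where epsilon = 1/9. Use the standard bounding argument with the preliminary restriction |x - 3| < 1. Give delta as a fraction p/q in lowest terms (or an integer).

Factor: |x^2 - (3)^2| = |x - 3| * |x + 3|.
Impose |x - 3| < 1 first. Then |x + 3| = |(x - 3) + 2*(3)| <= |x - 3| + 2*|3| < 1 + 6 = 7.
So |x^2 - (3)^2| < delta * 7.
We need delta * 7 <= 1/9, i.e. delta <= 1/9/7 = 1/63.
Since 1/63 < 1, this is tighter than 1; take delta = 1/63.
So delta = 1/63 works.

1/63


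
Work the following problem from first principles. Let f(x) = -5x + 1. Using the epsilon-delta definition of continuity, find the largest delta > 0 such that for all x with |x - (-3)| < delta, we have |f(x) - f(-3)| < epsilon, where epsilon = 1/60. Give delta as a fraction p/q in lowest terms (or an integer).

We compute f(-3) = -5*(-3) + 1 = 16.
|f(x) - f(-3)| = |-5x + 1 - (16)| = |-5(x - (-3))| = 5|x - (-3)|.
We need 5|x - (-3)| < 1/60, i.e. |x - (-3)| < 1/60 / 5 = 1/300.
So any delta <= 1/300 works. Conversely, if delta > 1/300, then x = -3 + 1/300 satisfies |x - (-3)| = 1/300 < delta but |f(x) - f(-3)| = 5 * 1/300 = 1/60, which is not < 1/60; so no larger delta works.
Hence the largest such delta is 1/300.

1/300


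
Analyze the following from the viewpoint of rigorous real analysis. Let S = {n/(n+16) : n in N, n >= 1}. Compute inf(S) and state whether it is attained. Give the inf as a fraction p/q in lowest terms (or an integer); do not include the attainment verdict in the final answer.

Analysis:
- Values: 1/17, 1/9, 3/19, 1/5, ... strictly increasing.
- Minimum is 1/17 (n=1); inf = 1/17 (attained).
- n/(n+16) = 1 - 16/(n+16) -> 1 from below as n -> infinity, and never equals 1.
- So sup = 1 (not attained).
Conclusion: inf(S) = 1/17, attained in S.

1/17


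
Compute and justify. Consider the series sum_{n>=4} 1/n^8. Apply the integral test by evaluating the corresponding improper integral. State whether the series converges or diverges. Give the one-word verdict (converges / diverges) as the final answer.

Let f(x) = x^(-8). Then f is positive, continuous, and decreasing on [4, infinity), so the integral test applies.
Compute the improper integral int_{4}^infinity f(x) dx:
  antiderivative F(x) = -1/(7*x^7).
  As x -> infinity, F(x) -> 0 (since p = 8 > 1).
  So int = F(infinity) - F(4) = 0 - (-1/114688) = 1/114688.
  Finite, so by the integral test, the series converges.

converges


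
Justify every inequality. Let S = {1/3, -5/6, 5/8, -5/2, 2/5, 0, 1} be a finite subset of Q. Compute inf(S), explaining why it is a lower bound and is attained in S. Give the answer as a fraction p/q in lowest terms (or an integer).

S is finite, so inf(S) = min(S).
Sorted increasing:
-5/2, -5/6, 0, 1/3, 2/5, 5/8, 1
The extremum is -5/2.
For every x in S, x >= -5/2. And -5/2 is in S, so it is attained.
Therefore inf(S) = -5/2.

-5/2


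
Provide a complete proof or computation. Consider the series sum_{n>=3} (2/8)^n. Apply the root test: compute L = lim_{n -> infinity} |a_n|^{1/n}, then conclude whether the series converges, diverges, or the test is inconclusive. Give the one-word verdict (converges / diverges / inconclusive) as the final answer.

Let a_n denote the general term. Form |a_n|^(1/n) and simplify:
|a_n|^(1/n) = 1/4
Take the limit as n -> infinity: L = 1/4.
Since L = 1/4 < 1, the root test implies convergence.

converges


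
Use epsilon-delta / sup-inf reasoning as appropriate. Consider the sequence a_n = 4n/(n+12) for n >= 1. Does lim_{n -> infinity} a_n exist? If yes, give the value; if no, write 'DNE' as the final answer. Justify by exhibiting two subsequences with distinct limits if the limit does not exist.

Examine the behaviour of a_n along subsequences.
Even-n subsequence a_{2k} = 4(2k)/(2k+12) -> 4. Odd-n subsequence a_{2k+1} = 4(2k+1)/(2k+13) -> 4. Both tend to 4, which suggests the limit is 4; verify directly.
|a_n - 4| = |4n - 4(n+12)| / (n+12) = 48/(n+12) < 48/n for every n >= 1.
Given epsilon > 0, choose a positive integer N > 48/epsilon. Then for all n >= N, |a_n - 4| < 48/n <= 48/N < epsilon.
So by the definition of the limit, lim a_n exists and equals 4.

4


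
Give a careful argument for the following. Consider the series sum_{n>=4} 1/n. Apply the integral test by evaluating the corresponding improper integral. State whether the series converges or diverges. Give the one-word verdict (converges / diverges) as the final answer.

Let f(x) = 1/x. Then f is positive, continuous, and decreasing on [4, infinity), so the integral test applies.
Compute the improper integral int_{4}^infinity f(x) dx:
  antiderivative F(x) = log(x).
  As x -> infinity, log(x) -> infinity.
  So int = infinity - log(4) = infinity. By the integral test, the series diverges.

diverges


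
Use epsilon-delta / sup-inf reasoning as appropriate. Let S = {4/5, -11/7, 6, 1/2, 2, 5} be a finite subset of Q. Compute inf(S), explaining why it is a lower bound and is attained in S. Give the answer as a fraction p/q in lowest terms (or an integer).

S is finite, so inf(S) = min(S).
Sorted increasing:
-11/7, 1/2, 4/5, 2, 5, 6
The extremum is -11/7.
For every x in S, x >= -11/7. And -11/7 is in S, so it is attained.
Therefore inf(S) = -11/7.

-11/7


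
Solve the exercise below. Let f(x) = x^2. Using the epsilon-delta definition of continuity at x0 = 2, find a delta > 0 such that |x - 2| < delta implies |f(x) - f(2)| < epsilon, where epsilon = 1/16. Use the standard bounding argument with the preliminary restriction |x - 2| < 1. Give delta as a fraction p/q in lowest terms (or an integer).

Factor: |x^2 - (2)^2| = |x - 2| * |x + 2|.
Impose |x - 2| < 1 first. Then |x + 2| = |(x - 2) + 2*(2)| <= |x - 2| + 2*|2| < 1 + 4 = 5.
So |x^2 - (2)^2| < delta * 5.
We need delta * 5 <= 1/16, i.e. delta <= 1/16/5 = 1/80.
Since 1/80 < 1, this is tighter than 1; take delta = 1/80.
So delta = 1/80 works.

1/80


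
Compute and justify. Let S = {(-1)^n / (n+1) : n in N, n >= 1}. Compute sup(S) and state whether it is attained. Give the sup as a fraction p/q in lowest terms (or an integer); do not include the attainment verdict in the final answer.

Analysis:
- Values: -1/2, 1/3, -1/4, 1/5, -1/6, ...
- Positive terms (even n): 1/(2+1), 1/(4+1), ... decreasing -> max = 1/3 (n=2).
- Negative terms (odd n): -1/(1+1), -1/(3+1), ... increasing -> min = -1/2 (n=1).
- So sup = 1/3 (attained at n=2); inf = -1/2 (attained at n=1).
Conclusion: sup(S) = 1/3, attained in S.

1/3


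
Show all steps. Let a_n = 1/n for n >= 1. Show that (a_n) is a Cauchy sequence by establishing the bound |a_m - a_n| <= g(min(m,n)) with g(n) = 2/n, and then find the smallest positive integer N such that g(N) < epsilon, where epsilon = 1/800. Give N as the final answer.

For any m, n >= 1, by the triangle inequality:
|a_m - a_n| = |1/m - 1/n| <= 1/m + 1/n <= 2/min(m,n).
So g(n) = 2/n bounds the Cauchy difference. Since g(n) -> 0, (a_n) is Cauchy.
Now solve g(N) < 1/800: 2/N < 1/800 <=> N > 2 / (1/800) = 1600.
The smallest integer strictly greater than 1600 is N = 1601.
Check: g(1601) = 2/1601 = 2/1601 < 1/800; g(1600) = 1/800 >= 1/800. So N = 1601.

1601


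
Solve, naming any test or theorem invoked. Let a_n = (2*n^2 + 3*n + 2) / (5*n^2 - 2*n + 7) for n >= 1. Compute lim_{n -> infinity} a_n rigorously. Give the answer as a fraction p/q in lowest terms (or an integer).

Divide numerator and denominator by n^2, the highest power:
numerator / n^2 = 2 + 3/n + 2/n^2
denominator / n^2 = 5 - 2/n + 7/n^2
As n -> infinity, all terms of the form c/n^k (k >= 1) tend to 0.
So numerator / n^2 -> 2 and denominator / n^2 -> 5.
Therefore lim a_n = 2/5.

2/5


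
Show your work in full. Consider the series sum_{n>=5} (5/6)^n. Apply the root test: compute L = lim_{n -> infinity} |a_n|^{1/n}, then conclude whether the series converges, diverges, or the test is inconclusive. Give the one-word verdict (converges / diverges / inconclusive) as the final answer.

Let a_n denote the general term. Form |a_n|^(1/n) and simplify:
|a_n|^(1/n) = 5/6
Take the limit as n -> infinity: L = 5/6.
Since L = 5/6 < 1, the root test implies convergence.

converges


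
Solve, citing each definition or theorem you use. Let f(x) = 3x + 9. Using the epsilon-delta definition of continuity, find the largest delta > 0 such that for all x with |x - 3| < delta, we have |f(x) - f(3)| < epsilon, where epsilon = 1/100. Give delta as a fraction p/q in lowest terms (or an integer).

We compute f(3) = 3*(3) + 9 = 18.
|f(x) - f(3)| = |3x + 9 - (18)| = |3(x - 3)| = 3|x - 3|.
We need 3|x - 3| < 1/100, i.e. |x - 3| < 1/100 / 3 = 1/300.
So any delta <= 1/300 works. Conversely, if delta > 1/300, then x = 3 + 1/300 satisfies |x - 3| = 1/300 < delta but |f(x) - f(3)| = 3 * 1/300 = 1/100, which is not < 1/100; so no larger delta works.
Hence the largest such delta is 1/300.

1/300


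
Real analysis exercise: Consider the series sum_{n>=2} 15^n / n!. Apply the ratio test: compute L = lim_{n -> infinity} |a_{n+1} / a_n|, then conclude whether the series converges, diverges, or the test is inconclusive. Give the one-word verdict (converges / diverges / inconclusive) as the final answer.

Let a_n denote the general term. Form the ratio a_{n+1}/a_n and simplify:
a_{n+1}/a_n = 15/(n + 1)
Take the limit as n -> infinity: L = 0.
Since L = 0 < 1, the ratio test implies the series converges.

converges


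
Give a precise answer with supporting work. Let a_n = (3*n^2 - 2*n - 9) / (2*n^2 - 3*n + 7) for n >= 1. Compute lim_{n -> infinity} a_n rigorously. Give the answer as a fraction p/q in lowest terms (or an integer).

Divide numerator and denominator by n^2, the highest power:
numerator / n^2 = 3 - 2/n - 9/n^2
denominator / n^2 = 2 - 3/n + 7/n^2
As n -> infinity, all terms of the form c/n^k (k >= 1) tend to 0.
So numerator / n^2 -> 3 and denominator / n^2 -> 2.
Therefore lim a_n = 3/2.

3/2


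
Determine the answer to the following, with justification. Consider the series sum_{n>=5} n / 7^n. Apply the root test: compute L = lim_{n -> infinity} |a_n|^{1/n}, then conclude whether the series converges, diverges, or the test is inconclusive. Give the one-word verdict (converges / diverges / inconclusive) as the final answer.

Let a_n denote the general term. Form |a_n|^(1/n) and simplify:
|a_n|^(1/n) = n^(1/n)/7
Take the limit as n -> infinity: L = 1/7.
Since L = 1/7 < 1, the root test implies convergence.

converges


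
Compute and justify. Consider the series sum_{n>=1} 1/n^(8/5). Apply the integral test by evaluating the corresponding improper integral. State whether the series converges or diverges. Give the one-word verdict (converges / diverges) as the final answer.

Let f(x) = x^(-8/5). Then f is positive, continuous, and decreasing on [1, infinity), so the integral test applies.
Compute the improper integral int_{1}^infinity f(x) dx:
  antiderivative F(x) = -5/(3*x^(3/5)).
  As x -> infinity, F(x) -> 0 (since p = 8/5 > 1).
  So int = F(infinity) - F(1) = 0 - (-5/3) = 5/3.
  Finite, so by the integral test, the series converges.

converges


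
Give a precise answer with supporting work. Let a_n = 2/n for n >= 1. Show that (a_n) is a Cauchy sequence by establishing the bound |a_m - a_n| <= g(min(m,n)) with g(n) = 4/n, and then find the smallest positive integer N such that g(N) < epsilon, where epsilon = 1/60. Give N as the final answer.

For any m, n >= 1, by the triangle inequality:
|a_m - a_n| = |2/m - 2/n| <= 2*1/m + 2*1/n <= 4/min(m,n).
So g(n) = 4/n bounds the Cauchy difference. Since g(n) -> 0, (a_n) is Cauchy.
Now solve g(N) < 1/60: 4/N < 1/60 <=> N > 4 / (1/60) = 240.
The smallest integer strictly greater than 240 is N = 241.
Check: g(241) = 4/241 = 4/241 < 1/60; g(240) = 1/60 >= 1/60. So N = 241.

241


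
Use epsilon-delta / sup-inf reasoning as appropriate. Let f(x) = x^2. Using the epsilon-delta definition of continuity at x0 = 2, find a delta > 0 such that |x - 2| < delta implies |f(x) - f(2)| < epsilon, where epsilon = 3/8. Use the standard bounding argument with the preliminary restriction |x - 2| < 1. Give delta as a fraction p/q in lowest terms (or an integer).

Factor: |x^2 - (2)^2| = |x - 2| * |x + 2|.
Impose |x - 2| < 1 first. Then |x + 2| = |(x - 2) + 2*(2)| <= |x - 2| + 2*|2| < 1 + 4 = 5.
So |x^2 - (2)^2| < delta * 5.
We need delta * 5 <= 3/8, i.e. delta <= 3/8/5 = 3/40.
Since 3/40 < 1, this is tighter than 1; take delta = 3/40.
So delta = 3/40 works.

3/40


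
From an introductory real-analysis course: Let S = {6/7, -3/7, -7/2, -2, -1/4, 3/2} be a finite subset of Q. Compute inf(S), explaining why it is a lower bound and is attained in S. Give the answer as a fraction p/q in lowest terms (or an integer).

S is finite, so inf(S) = min(S).
Sorted increasing:
-7/2, -2, -3/7, -1/4, 6/7, 3/2
The extremum is -7/2.
For every x in S, x >= -7/2. And -7/2 is in S, so it is attained.
Therefore inf(S) = -7/2.

-7/2


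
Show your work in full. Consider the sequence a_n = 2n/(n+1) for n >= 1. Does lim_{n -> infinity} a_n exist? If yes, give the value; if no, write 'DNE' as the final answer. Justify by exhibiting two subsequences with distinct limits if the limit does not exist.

Examine the behaviour of a_n along subsequences.
Even-n subsequence a_{2k} = 2(2k)/(2k+1) -> 2. Odd-n subsequence a_{2k+1} = 2(2k+1)/(2k+2) -> 2. Both tend to 2, which suggests the limit is 2; verify directly.
|a_n - 2| = |2n - 2(n+1)| / (n+1) = 2/(n+1) < 2/n for every n >= 1.
Given epsilon > 0, choose a positive integer N > 2/epsilon. Then for all n >= N, |a_n - 2| < 2/n <= 2/N < epsilon.
So by the definition of the limit, lim a_n exists and equals 2.

2


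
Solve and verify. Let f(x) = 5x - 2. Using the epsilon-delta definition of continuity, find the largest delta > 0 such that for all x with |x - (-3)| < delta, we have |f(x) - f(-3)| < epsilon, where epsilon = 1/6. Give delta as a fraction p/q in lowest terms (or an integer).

We compute f(-3) = 5*(-3) - 2 = -17.
|f(x) - f(-3)| = |5x - 2 - (-17)| = |5(x - (-3))| = 5|x - (-3)|.
We need 5|x - (-3)| < 1/6, i.e. |x - (-3)| < 1/6 / 5 = 1/30.
So any delta <= 1/30 works. Conversely, if delta > 1/30, then x = -3 + 1/30 satisfies |x - (-3)| = 1/30 < delta but |f(x) - f(-3)| = 5 * 1/30 = 1/6, which is not < 1/6; so no larger delta works.
Hence the largest such delta is 1/30.

1/30


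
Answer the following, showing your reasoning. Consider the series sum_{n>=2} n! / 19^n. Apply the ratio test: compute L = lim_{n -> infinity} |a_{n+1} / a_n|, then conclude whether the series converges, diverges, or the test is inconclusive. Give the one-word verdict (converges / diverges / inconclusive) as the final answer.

Let a_n denote the general term. Form the ratio a_{n+1}/a_n and simplify:
a_{n+1}/a_n = n/19 + 1/19
Take the limit as n -> infinity: L = infinity.
Since L = infinity > 1 (or L = infinity), the ratio test implies the series diverges.

diverges


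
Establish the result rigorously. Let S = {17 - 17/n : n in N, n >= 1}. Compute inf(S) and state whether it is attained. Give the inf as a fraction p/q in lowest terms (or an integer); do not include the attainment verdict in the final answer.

Analysis:
- Values: 0, 17/2, 34/3, 51/4, ... strictly increasing.
- Minimum is 0 (n=1); inf = 0 (attained).
- 17 - 17/n -> 17 from below; sup = 17, not attained.
Conclusion: inf(S) = 0, attained in S.

0


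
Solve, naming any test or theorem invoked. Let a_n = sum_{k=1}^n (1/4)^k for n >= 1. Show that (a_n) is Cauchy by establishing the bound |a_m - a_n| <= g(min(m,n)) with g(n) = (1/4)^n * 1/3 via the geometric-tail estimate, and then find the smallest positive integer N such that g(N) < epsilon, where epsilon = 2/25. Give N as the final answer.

For m > n >= 1: |a_m - a_n| = sum_{k=n+1}^m (1/4)^k < sum_{k=n+1}^infinity (1/4)^k = (1/4)^(n+1) / (1 - 1/4) = (1/4)^n * (1/4) * (4/3) = (1/4)^n * 1/3.
So g(n) = (1/4)^n / 3. Since g(n) -> 0, (a_n) is Cauchy.
Now solve g(N) < 2/25: (1/4)^N / 3 < 2/25 <=> 4^N > 1 / (3 * 2/25) = 25/6.
Check powers of 4: 4^1 = 4 <= 25/6, 4^2 = 16 > 25/6.
So the smallest such N is 2. Check: g(2) = 1/(3 * 16) = 1/48 < 2/25.

2


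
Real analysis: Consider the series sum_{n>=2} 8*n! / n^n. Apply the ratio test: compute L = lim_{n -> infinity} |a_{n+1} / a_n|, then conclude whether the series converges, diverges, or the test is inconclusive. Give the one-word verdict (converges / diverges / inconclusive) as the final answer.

Let a_n denote the general term. Form the ratio a_{n+1}/a_n and simplify:
a_{n+1}/a_n = (n/(n + 1))^n
Take the limit as n -> infinity: L = exp(-1).
Since L = exp(-1) < 1, the ratio test implies the series converges.

converges


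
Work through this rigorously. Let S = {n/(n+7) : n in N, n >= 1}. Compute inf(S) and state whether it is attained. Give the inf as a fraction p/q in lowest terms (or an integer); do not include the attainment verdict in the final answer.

Analysis:
- Values: 1/8, 2/9, 3/10, 4/11, ... strictly increasing.
- Minimum is 1/8 (n=1); inf = 1/8 (attained).
- n/(n+7) = 1 - 7/(n+7) -> 1 from below as n -> infinity, and never equals 1.
- So sup = 1 (not attained).
Conclusion: inf(S) = 1/8, attained in S.

1/8


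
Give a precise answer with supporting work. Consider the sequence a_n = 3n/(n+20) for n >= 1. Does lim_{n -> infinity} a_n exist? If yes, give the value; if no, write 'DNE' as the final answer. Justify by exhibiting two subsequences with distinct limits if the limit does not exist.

Examine the behaviour of a_n along subsequences.
Even-n subsequence a_{2k} = 3(2k)/(2k+20) -> 3. Odd-n subsequence a_{2k+1} = 3(2k+1)/(2k+21) -> 3. Both tend to 3, which suggests the limit is 3; verify directly.
|a_n - 3| = |3n - 3(n+20)| / (n+20) = 60/(n+20) < 60/n for every n >= 1.
Given epsilon > 0, choose a positive integer N > 60/epsilon. Then for all n >= N, |a_n - 3| < 60/n <= 60/N < epsilon.
So by the definition of the limit, lim a_n exists and equals 3.

3


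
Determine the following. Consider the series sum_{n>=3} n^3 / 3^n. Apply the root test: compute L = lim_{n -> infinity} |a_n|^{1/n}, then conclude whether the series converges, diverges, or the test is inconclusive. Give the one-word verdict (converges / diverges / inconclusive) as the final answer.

Let a_n denote the general term. Form |a_n|^(1/n) and simplify:
|a_n|^(1/n) = n^(3/n)/3
Take the limit as n -> infinity: L = 1/3.
Since L = 1/3 < 1, the root test implies convergence.

converges


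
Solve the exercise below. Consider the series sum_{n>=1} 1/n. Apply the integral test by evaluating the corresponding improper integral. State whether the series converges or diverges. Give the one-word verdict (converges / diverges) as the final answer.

Let f(x) = 1/x. Then f is positive, continuous, and decreasing on [1, infinity), so the integral test applies.
Compute the improper integral int_{1}^infinity f(x) dx:
  antiderivative F(x) = log(x).
  As x -> infinity, log(x) -> infinity.
  So int = infinity - log(1) = infinity. By the integral test, the series diverges.

diverges


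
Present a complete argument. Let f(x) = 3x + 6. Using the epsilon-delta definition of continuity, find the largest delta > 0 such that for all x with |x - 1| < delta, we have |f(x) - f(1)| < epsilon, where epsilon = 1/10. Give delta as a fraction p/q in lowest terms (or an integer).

We compute f(1) = 3*(1) + 6 = 9.
|f(x) - f(1)| = |3x + 6 - (9)| = |3(x - 1)| = 3|x - 1|.
We need 3|x - 1| < 1/10, i.e. |x - 1| < 1/10 / 3 = 1/30.
So any delta <= 1/30 works. Conversely, if delta > 1/30, then x = 1 + 1/30 satisfies |x - 1| = 1/30 < delta but |f(x) - f(1)| = 3 * 1/30 = 1/10, which is not < 1/10; so no larger delta works.
Hence the largest such delta is 1/30.

1/30


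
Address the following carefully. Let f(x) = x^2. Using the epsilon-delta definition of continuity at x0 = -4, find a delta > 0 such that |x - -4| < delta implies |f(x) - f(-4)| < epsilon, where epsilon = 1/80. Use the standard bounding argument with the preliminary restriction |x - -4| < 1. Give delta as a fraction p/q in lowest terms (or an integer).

Factor: |x^2 - (-4)^2| = |x - -4| * |x + -4|.
Impose |x - -4| < 1 first. Then |x + -4| = |(x - -4) + 2*(-4)| <= |x - -4| + 2*|-4| < 1 + 8 = 9.
So |x^2 - (-4)^2| < delta * 9.
We need delta * 9 <= 1/80, i.e. delta <= 1/80/9 = 1/720.
Since 1/720 < 1, this is tighter than 1; take delta = 1/720.
So delta = 1/720 works.

1/720


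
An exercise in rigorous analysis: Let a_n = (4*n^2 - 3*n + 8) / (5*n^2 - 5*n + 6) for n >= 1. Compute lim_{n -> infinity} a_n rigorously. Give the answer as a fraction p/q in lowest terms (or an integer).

Divide numerator and denominator by n^2, the highest power:
numerator / n^2 = 4 - 3/n + 8/n^2
denominator / n^2 = 5 - 5/n + 6/n^2
As n -> infinity, all terms of the form c/n^k (k >= 1) tend to 0.
So numerator / n^2 -> 4 and denominator / n^2 -> 5.
Therefore lim a_n = 4/5.

4/5


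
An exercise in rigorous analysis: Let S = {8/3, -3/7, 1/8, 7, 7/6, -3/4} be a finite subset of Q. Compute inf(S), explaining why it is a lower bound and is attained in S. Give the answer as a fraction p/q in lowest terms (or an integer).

S is finite, so inf(S) = min(S).
Sorted increasing:
-3/4, -3/7, 1/8, 7/6, 8/3, 7
The extremum is -3/4.
For every x in S, x >= -3/4. And -3/4 is in S, so it is attained.
Therefore inf(S) = -3/4.

-3/4


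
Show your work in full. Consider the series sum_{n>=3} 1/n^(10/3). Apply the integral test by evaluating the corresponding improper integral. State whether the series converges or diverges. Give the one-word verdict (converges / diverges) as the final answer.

Let f(x) = x^(-10/3). Then f is positive, continuous, and decreasing on [3, infinity), so the integral test applies.
Compute the improper integral int_{3}^infinity f(x) dx:
  antiderivative F(x) = -3/(7*x^(7/3)).
  As x -> infinity, F(x) -> 0 (since p = 10/3 > 1).
  So int = F(infinity) - F(3) = 0 - (-3^(2/3)/63) = 3^(2/3)/63.
  Finite, so by the integral test, the series converges.

converges


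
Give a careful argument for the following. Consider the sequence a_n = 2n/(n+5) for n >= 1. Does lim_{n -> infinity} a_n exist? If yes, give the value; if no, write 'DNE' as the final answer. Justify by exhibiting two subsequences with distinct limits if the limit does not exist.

Examine the behaviour of a_n along subsequences.
Even-n subsequence a_{2k} = 2(2k)/(2k+5) -> 2. Odd-n subsequence a_{2k+1} = 2(2k+1)/(2k+6) -> 2. Both tend to 2, which suggests the limit is 2; verify directly.
|a_n - 2| = |2n - 2(n+5)| / (n+5) = 10/(n+5) < 10/n for every n >= 1.
Given epsilon > 0, choose a positive integer N > 10/epsilon. Then for all n >= N, |a_n - 2| < 10/n <= 10/N < epsilon.
So by the definition of the limit, lim a_n exists and equals 2.

2


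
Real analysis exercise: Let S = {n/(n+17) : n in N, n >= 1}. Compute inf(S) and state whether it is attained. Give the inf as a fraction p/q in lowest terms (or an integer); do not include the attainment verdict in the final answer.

Analysis:
- Values: 1/18, 2/19, 3/20, 4/21, ... strictly increasing.
- Minimum is 1/18 (n=1); inf = 1/18 (attained).
- n/(n+17) = 1 - 17/(n+17) -> 1 from below as n -> infinity, and never equals 1.
- So sup = 1 (not attained).
Conclusion: inf(S) = 1/18, attained in S.

1/18


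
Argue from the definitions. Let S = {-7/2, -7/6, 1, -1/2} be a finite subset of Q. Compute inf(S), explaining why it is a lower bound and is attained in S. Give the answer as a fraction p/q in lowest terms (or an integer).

S is finite, so inf(S) = min(S).
Sorted increasing:
-7/2, -7/6, -1/2, 1
The extremum is -7/2.
For every x in S, x >= -7/2. And -7/2 is in S, so it is attained.
Therefore inf(S) = -7/2.

-7/2


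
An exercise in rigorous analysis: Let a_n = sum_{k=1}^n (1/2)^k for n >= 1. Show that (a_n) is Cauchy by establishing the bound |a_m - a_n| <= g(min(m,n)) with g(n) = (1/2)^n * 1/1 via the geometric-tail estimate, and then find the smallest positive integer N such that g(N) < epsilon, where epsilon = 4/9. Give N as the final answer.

For m > n >= 1: |a_m - a_n| = sum_{k=n+1}^m (1/2)^k < sum_{k=n+1}^infinity (1/2)^k = (1/2)^(n+1) / (1 - 1/2) = (1/2)^n * (1/2) * (2/1) = (1/2)^n * 1/1.
So g(n) = (1/2)^n / 1. Since g(n) -> 0, (a_n) is Cauchy.
Now solve g(N) < 4/9: (1/2)^N / 1 < 4/9 <=> 2^N > 1 / (1 * 4/9) = 9/4.
Check powers of 2: 2^1 = 2 <= 9/4, 2^2 = 4 > 9/4.
So the smallest such N is 2. Check: g(2) = 1/(1 * 4) = 1/4 < 4/9.

2


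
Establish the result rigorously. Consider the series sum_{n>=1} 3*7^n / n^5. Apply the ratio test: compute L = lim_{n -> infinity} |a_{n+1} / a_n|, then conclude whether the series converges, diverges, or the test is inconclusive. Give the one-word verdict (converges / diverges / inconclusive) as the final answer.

Let a_n denote the general term. Form the ratio a_{n+1}/a_n and simplify:
a_{n+1}/a_n = 7*n^5/(n + 1)^5
Take the limit as n -> infinity: L = 7.
Since L = 7 > 1 (or L = infinity), the ratio test implies the series diverges.

diverges


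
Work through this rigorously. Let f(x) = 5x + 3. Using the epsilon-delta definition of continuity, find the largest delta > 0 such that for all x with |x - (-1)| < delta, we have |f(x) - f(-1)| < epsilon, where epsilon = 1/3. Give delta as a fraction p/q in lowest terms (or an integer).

We compute f(-1) = 5*(-1) + 3 = -2.
|f(x) - f(-1)| = |5x + 3 - (-2)| = |5(x - (-1))| = 5|x - (-1)|.
We need 5|x - (-1)| < 1/3, i.e. |x - (-1)| < 1/3 / 5 = 1/15.
So any delta <= 1/15 works. Conversely, if delta > 1/15, then x = -1 + 1/15 satisfies |x - (-1)| = 1/15 < delta but |f(x) - f(-1)| = 5 * 1/15 = 1/3, which is not < 1/3; so no larger delta works.
Hence the largest such delta is 1/15.

1/15


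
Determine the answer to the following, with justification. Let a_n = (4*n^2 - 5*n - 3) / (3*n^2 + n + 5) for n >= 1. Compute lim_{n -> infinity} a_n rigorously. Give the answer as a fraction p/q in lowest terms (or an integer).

Divide numerator and denominator by n^2, the highest power:
numerator / n^2 = 4 - 5/n - 3/n^2
denominator / n^2 = 3 + 1/n + 5/n^2
As n -> infinity, all terms of the form c/n^k (k >= 1) tend to 0.
So numerator / n^2 -> 4 and denominator / n^2 -> 3.
Therefore lim a_n = 4/3.

4/3


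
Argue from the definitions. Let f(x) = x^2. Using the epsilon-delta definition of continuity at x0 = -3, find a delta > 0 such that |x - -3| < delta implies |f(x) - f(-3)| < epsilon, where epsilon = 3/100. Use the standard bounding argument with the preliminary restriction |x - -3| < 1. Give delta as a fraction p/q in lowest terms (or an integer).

Factor: |x^2 - (-3)^2| = |x - -3| * |x + -3|.
Impose |x - -3| < 1 first. Then |x + -3| = |(x - -3) + 2*(-3)| <= |x - -3| + 2*|-3| < 1 + 6 = 7.
So |x^2 - (-3)^2| < delta * 7.
We need delta * 7 <= 3/100, i.e. delta <= 3/100/7 = 3/700.
Since 3/700 < 1, this is tighter than 1; take delta = 3/700.
So delta = 3/700 works.

3/700
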